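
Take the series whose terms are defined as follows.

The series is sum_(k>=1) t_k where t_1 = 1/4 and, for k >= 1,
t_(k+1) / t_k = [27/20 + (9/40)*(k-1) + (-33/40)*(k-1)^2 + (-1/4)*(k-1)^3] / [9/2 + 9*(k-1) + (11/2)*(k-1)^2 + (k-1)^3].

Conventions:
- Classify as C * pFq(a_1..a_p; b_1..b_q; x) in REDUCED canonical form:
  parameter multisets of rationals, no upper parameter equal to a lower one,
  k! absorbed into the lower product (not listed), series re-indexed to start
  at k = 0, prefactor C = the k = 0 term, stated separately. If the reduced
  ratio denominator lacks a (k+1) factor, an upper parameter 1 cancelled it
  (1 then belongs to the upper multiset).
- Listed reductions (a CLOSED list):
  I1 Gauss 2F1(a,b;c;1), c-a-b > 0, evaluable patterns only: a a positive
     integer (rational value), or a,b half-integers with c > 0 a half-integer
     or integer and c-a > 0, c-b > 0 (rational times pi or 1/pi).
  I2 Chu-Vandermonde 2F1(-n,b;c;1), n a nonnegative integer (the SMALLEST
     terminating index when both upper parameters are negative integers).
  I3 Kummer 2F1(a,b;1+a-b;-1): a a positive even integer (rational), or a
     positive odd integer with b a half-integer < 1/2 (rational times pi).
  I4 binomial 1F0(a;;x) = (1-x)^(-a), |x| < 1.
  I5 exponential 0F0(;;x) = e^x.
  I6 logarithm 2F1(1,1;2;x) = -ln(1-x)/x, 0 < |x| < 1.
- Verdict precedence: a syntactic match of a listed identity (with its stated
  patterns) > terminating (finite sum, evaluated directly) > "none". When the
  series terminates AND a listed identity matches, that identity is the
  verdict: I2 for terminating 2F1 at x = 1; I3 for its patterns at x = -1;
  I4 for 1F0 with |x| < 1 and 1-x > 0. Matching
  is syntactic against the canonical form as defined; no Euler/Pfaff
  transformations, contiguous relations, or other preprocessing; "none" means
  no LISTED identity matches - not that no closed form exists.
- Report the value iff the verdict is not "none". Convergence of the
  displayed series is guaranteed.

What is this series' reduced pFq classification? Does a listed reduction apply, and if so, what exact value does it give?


This is 1/4 * 1F0(-6/5; -; -1/4) in reduced canonical form. Verdict: the I4 binomial reduction applies (the 1F0 binomial series: exponent 6/5, x = -1/4). Sum: (1/4) * (5/4)^(6/5).

Key observation: x = (-1/4) and the expanded ratio factors over Q; prefactor 1/4, roots give parameters.
Ratio: r(k) = (-1/4) * (k-6/5) / [(k+1)] - rational; roots negated = parameters, x = (-1/4), C = 1/4.


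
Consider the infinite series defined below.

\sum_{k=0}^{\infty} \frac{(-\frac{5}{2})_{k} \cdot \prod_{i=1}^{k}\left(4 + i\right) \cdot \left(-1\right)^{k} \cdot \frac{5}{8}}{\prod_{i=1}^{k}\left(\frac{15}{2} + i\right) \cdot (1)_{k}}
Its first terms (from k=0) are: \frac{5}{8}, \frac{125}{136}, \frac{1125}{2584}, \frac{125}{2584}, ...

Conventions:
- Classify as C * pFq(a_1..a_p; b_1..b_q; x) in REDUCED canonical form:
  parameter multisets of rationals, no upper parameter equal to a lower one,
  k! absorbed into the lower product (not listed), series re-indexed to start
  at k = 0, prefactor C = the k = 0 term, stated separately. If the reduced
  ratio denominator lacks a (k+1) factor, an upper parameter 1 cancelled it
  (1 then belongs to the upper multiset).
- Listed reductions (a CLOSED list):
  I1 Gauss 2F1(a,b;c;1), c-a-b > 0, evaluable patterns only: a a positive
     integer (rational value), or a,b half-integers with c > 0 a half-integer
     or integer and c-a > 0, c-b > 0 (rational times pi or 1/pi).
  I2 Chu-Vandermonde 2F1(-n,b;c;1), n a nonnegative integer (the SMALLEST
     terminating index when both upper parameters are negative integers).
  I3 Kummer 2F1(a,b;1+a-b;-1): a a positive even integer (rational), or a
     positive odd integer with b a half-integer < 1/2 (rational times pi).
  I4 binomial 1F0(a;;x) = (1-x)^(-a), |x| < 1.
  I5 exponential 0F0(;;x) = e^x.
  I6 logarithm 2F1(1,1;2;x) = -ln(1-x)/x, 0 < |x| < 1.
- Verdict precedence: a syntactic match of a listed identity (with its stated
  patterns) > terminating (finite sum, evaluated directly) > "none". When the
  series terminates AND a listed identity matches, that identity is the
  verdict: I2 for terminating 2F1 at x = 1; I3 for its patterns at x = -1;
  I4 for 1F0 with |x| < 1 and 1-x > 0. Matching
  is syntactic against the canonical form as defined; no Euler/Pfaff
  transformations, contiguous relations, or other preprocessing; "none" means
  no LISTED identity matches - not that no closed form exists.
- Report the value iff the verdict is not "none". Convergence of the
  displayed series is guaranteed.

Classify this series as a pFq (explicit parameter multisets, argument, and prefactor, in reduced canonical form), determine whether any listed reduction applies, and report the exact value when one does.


Reduced: x = -1, 2F1, upper = {-\frac{5}{2}, 5}, lower = {\frac{17}{2}}, C = \frac{5}{8}. Verdict: Kummer (I3) matches (x = -1; c = \frac{17}{2} equals 1+a-b for upper {-\frac{5}{2}, 5}: listed pattern). Exact value: \frac{675675}{1048576} \cdot \pi.

Key observation: t_0 = \frac{5}{8} here, and (1)_k (C = 5/8, x = -1) is k! itself.
Adjacent-term ratio: r(k) = -1 * (k-\frac{5}{2}) (k+5) / [(k+\frac{17}{2}) (k+1)] - rational in k. x = -1; t_0 = \frac{5}{8}; negate the roots.


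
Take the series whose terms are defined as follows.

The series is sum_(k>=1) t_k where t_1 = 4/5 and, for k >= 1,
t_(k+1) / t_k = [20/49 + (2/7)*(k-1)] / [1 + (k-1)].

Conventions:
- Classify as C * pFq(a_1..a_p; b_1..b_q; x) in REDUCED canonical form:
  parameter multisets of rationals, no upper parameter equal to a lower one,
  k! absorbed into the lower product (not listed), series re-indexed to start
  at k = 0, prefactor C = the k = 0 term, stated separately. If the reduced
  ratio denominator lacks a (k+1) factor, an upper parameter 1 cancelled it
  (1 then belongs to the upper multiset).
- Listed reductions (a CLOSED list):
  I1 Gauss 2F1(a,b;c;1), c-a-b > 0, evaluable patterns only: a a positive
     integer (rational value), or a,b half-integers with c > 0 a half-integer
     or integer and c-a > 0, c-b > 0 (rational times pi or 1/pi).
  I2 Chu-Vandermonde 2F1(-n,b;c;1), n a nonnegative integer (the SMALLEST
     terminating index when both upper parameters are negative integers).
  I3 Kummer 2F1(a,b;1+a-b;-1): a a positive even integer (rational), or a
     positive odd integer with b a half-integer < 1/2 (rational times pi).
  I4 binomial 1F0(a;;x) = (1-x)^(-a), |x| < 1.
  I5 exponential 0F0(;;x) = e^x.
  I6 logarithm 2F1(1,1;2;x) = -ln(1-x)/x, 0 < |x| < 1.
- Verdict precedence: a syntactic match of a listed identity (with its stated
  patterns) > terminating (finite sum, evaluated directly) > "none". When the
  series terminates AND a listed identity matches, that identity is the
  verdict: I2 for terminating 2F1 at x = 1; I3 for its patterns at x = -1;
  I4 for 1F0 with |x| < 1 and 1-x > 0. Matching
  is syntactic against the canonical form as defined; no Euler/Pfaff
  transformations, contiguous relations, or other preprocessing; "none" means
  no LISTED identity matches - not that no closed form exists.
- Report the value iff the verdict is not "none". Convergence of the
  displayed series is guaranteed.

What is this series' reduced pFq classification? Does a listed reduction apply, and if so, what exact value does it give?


Canonical form: C = 4/5 times 1F0 with upper {10/7}, lower {-}, x = 2/7. Verdict: this is binomial (I4) (the 1F0 binomial series: exponent -10/7, x = 2/7). Its exact value is (4/5) * (5/7)^(-10/7).

First insight: t_0 being 4/5, factor the ratio over Q (C = 4/5, x = 2/7): negated roots = parameters.
Ratio: r(k) = (2/7) * (k+10/7) / [(k+1)] - rational; roots negated = parameters, x = (2/7), C = 4/5.


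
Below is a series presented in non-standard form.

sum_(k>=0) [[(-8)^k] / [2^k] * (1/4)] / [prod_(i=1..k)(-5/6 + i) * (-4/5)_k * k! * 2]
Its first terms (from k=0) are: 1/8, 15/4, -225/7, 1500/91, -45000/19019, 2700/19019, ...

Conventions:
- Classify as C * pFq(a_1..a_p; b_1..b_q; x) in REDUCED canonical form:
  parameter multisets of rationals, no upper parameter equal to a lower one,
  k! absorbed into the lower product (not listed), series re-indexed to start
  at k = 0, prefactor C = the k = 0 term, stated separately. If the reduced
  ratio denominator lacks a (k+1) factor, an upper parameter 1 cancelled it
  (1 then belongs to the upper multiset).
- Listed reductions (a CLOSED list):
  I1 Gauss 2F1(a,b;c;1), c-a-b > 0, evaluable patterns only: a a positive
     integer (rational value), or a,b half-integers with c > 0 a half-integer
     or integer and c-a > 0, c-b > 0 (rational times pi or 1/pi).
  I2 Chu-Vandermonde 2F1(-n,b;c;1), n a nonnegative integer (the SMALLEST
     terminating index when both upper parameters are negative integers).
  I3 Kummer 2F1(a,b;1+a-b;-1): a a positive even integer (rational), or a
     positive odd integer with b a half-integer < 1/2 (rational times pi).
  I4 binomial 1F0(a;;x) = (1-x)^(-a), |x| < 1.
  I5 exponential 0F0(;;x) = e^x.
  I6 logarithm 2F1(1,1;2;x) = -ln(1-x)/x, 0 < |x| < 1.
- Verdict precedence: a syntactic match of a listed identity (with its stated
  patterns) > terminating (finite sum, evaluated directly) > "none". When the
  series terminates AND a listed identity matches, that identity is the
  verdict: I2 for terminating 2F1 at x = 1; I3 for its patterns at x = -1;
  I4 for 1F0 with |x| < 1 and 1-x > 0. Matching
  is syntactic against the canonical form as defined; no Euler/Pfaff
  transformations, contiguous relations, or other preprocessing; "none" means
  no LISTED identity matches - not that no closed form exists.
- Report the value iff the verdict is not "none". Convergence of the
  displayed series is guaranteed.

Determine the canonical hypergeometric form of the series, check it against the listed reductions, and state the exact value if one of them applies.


Prefactor 1/8, argument -4: 0F2 with upper {-} over lower {-4/5, 1/6}. Verdict: no listed reduction: x = -4 and upper {-} fail every I1-I6 pattern.

Key step: t_0 being 1/8, the lower running product (C = 1/8, x = -4) is a rising factorial.
Step ratio: r(k) = (-4) * 1 / [(k-4/5) (k+1/6) (k+1)] - poly over poly, x = (-4) from leading terms; C = 1/8 at k = 0.


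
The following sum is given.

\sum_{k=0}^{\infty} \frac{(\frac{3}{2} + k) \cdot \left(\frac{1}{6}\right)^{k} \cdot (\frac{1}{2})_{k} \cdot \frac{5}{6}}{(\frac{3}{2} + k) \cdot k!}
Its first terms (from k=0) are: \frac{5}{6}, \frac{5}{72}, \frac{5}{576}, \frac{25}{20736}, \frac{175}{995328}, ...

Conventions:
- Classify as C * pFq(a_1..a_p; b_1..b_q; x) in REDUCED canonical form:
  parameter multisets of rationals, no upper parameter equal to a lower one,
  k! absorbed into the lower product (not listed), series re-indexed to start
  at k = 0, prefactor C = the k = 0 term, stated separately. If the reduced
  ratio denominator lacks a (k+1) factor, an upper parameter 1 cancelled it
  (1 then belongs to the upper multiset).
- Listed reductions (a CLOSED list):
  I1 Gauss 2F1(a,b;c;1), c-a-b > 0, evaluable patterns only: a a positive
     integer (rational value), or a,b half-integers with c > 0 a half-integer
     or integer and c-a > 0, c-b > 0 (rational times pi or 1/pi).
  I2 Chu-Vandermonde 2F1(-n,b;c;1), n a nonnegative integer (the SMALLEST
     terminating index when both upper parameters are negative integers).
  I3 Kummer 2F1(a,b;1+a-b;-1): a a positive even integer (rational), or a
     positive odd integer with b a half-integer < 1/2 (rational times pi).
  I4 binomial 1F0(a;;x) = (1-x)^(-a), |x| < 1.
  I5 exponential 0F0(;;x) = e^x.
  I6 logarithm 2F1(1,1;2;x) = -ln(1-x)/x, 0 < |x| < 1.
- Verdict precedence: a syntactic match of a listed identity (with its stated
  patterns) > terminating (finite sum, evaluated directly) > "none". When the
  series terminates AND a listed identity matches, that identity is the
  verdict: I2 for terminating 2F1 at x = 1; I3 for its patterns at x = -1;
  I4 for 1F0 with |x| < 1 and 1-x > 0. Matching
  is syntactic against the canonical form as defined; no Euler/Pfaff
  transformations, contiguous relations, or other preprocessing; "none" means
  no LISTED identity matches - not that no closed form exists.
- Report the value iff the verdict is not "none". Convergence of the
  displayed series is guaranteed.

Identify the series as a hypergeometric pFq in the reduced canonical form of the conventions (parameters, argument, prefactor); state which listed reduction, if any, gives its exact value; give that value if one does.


This is \frac{5}{6} * 1F0(\frac{1}{2}; -; \frac{1}{6}) in reduced canonical form. Verdict: this is the I4 binomial reduction (the 1F0 binomial series: exponent -1/2, x = \frac{1}{6}). Exact value: \frac{5}{6} \cdot \left(\frac{5}{6}\right)^{-\frac{1}{2}}.

Key step: x = \frac{1}{6} and k + 3/2 divides numerator and denominator alike; C = 5/6, x = 1/6 after cancelling.
Adjacent-term ratio: r(k) = \frac{1}{6} * (k+\frac{1}{2}) / [(k+1)] - rational in k, leading ratio \frac{1}{6}; with t_0 = \frac{5}{6}, classification follows.


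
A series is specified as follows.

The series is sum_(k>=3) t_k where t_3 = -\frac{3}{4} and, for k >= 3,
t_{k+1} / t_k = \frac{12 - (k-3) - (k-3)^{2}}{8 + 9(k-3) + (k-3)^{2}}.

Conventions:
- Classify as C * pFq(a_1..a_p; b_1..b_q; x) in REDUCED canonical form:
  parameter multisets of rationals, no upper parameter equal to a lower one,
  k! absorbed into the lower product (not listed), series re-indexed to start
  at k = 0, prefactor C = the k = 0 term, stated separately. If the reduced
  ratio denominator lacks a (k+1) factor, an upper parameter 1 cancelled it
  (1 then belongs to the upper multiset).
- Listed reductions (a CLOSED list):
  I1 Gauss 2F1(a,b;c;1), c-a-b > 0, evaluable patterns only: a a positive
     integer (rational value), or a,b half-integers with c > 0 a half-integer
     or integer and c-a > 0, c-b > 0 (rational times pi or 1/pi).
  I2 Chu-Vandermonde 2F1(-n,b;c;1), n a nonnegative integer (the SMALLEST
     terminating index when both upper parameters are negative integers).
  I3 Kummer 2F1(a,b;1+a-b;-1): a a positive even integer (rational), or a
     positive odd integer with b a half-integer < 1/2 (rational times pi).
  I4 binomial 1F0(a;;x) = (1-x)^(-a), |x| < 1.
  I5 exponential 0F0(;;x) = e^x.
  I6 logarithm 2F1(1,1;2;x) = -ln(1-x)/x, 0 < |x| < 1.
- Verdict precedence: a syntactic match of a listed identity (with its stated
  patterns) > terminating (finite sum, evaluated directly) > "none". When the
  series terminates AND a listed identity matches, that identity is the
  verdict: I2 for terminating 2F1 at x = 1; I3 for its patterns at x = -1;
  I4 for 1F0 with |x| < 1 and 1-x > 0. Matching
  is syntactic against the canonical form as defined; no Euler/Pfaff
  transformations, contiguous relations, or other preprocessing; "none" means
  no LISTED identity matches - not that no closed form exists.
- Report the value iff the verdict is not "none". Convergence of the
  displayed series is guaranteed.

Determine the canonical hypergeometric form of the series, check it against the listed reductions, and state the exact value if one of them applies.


Structural cue: t_0 = -\frac{3}{4} here, and factor the ratio over Q (prefactor -3/4): negated roots = parameters.
Term ratio: r(k) = -1 * (k-3) (k+4) / [(k+8) (k+1)] - rational; roots negated = parameters, x = -1, C = -\frac{3}{4}.

Classification (C = -\frac{3}{4}): 2F1 with upper {-3, 4}, lower {8}, argument x = -1. Verdict (x = -1): the Kummer evaluation I3 applies (x = -1; c = 8 equals 1+a-b for upper {-3, 4}: listed pattern). Hence: -\frac{21}{8}.


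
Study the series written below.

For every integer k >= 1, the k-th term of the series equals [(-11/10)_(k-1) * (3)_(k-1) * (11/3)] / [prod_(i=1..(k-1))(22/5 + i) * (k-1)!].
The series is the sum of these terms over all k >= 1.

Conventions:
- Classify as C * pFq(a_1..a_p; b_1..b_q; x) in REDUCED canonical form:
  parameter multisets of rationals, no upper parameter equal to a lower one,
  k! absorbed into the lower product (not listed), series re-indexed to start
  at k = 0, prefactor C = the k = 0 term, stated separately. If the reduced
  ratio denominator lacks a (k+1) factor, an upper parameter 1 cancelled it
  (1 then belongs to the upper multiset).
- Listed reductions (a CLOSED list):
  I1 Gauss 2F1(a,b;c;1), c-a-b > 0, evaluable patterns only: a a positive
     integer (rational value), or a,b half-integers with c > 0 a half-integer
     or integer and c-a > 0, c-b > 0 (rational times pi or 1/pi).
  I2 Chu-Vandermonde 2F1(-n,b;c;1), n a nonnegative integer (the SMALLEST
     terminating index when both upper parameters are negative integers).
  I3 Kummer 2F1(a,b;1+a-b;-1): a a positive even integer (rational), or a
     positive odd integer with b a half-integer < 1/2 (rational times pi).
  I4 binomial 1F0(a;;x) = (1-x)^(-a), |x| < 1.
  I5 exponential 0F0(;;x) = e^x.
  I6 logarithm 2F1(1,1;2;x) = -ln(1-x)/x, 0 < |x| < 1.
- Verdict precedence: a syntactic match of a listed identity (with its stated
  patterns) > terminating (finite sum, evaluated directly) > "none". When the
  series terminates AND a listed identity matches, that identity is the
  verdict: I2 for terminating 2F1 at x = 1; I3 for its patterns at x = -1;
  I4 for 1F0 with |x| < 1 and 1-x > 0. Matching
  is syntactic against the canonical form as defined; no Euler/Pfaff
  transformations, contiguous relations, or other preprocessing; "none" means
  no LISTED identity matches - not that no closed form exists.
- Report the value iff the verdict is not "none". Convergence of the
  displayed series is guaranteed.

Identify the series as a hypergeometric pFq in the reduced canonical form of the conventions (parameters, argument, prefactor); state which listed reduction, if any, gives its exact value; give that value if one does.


Classification (C = 11/3): 2F1 with upper {-11/10, 3}, lower {27/5}, argument x = 1. Verdict: Gauss's theorem (I1) matches (x = 1: the Gamma ratio telescopes since c-a-b = 7/2 > 0 and a = 3 in Z>0). Hence: 11968/7875.

First insight: from the first term 11/3: the lower running product (C = 11/3) is a rising factorial.
Step ratio: r(k) = 1 * (k-11/10) (k+3) / [(k+27/5) (k+1)] - poly over poly, x = 1 from leading terms; C = 11/3 at k = 0.


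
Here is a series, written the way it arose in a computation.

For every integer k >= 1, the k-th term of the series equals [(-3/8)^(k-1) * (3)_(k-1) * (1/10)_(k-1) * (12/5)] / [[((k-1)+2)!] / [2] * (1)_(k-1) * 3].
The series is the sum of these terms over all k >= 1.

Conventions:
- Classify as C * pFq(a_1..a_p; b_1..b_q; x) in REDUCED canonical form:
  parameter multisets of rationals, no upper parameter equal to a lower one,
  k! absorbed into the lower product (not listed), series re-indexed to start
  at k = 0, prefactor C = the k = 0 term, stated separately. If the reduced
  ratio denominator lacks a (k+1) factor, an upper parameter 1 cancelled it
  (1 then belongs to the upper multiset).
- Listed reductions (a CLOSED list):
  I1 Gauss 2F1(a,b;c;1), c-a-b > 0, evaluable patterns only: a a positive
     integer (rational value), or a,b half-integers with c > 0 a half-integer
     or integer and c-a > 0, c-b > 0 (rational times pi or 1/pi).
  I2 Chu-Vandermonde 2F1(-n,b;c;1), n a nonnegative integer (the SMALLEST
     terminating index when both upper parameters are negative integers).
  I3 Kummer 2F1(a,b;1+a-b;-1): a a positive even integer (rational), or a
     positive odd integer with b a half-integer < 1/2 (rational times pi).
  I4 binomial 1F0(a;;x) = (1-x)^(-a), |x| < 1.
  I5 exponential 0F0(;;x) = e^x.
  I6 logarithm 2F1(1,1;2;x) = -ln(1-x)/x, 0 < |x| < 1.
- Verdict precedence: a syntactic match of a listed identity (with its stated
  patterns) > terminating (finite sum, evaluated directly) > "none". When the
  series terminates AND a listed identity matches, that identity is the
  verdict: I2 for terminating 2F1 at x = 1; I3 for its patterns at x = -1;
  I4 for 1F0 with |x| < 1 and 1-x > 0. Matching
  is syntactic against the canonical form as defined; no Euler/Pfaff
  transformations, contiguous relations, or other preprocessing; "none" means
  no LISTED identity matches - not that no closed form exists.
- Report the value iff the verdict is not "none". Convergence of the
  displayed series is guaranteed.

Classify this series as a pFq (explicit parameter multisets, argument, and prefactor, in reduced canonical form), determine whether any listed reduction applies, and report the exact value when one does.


x = -3/8 here; the reduced form reads 1F0, upper {1/10}, lower {-}, C = 4/5. Verdict at x = -3/8: the I4 binomial reduction matches (the 1F0 binomial series: exponent -1/10, x = -3/8). Value: (4/5) * (11/8)^(-1/10).

The tell: t_0 being 4/5, (1)_k (C = 4/5) is k! itself.
Step ratio: r(k) = (-3/8) * (k+1/10) / [(k+1)] ; factor over Q: parameters, x = (-3/8), and C = 4/5.


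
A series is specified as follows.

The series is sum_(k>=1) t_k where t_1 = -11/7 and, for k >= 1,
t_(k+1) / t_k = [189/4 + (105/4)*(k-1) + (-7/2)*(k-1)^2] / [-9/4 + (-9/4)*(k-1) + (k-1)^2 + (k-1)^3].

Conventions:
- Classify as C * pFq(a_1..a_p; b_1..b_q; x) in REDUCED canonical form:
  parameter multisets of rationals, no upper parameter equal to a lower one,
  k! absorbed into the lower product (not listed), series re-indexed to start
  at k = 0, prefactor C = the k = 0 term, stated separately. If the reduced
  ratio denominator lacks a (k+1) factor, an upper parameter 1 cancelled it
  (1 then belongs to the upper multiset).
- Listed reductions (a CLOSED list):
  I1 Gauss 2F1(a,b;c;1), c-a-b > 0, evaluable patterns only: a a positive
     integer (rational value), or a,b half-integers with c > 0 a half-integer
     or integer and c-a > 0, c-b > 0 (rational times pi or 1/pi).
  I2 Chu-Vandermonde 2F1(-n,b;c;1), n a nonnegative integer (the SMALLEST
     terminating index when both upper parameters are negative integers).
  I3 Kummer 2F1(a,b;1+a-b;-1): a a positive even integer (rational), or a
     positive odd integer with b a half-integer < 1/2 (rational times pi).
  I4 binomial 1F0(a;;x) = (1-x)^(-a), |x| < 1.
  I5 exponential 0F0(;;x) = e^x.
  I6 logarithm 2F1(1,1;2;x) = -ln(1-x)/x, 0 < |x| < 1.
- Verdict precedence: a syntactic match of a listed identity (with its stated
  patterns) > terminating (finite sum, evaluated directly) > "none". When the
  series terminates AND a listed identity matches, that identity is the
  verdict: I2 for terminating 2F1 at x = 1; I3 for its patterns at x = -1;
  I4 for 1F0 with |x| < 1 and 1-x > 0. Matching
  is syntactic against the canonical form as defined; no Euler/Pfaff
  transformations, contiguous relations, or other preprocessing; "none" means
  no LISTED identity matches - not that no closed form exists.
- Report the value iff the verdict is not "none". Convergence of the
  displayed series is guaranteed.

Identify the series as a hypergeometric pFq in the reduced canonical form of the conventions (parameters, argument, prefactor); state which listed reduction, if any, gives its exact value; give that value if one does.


At argument -7/2: a 1F1 with upper {-9}, lower {-3/2}, scaled by C = -11/7. Verdict: terminating at k = 9: the factor (-9)_k kills every later term; summing the 10 survivors is exact. Value: -7786070464/36855.

Key observation: t_0 = -11/7 here, and cancel k + 3/2 from the displayed ratio first; then C = -11/7.
Term ratio: r(k) = (-7/2) * (k-9) / [(k-3/2) (k+1)] - rational in k. x = (-7/2); t_0 = -11/7; negate the roots.


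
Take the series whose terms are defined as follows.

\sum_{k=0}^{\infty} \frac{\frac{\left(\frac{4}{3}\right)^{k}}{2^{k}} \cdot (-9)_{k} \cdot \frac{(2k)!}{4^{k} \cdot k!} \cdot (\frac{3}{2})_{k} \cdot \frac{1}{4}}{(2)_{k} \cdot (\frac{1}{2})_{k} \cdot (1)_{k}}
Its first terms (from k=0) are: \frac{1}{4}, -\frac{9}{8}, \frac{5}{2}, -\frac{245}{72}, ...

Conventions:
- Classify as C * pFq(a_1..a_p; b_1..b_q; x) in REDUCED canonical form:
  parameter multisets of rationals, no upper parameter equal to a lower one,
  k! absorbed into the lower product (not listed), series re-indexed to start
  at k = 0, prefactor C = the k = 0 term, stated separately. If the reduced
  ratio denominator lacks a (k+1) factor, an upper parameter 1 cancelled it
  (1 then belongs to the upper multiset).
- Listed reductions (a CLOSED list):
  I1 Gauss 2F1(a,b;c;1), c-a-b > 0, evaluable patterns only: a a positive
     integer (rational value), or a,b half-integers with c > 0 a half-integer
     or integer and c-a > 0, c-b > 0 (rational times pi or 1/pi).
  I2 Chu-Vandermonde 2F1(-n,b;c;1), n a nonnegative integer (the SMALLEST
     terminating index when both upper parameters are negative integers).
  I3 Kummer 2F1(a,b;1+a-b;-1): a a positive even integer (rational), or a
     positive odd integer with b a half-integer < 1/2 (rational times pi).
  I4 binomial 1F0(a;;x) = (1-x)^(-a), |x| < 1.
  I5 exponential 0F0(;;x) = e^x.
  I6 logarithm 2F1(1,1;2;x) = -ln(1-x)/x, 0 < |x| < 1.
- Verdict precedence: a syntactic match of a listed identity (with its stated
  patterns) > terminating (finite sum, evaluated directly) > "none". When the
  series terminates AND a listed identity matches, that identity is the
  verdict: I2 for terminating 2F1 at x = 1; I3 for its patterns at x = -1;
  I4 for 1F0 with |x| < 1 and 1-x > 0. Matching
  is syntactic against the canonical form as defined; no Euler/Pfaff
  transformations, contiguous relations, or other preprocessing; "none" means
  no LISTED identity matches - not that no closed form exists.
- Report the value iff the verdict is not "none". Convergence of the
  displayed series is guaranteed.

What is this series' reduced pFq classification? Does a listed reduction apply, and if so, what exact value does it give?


This is \frac{1}{4} * 2F1(-9, \frac{3}{2}; 2; \frac{2}{3}) in reduced canonical form. Verdict: terminating - upper -9 stops the sum at k = 9; the 10 terms are added exactly. Exact value: \frac{180557}{20155392}.

First insight: x = \frac{2}{3} and the (2k)!/(4^k k!) block (C = 1/4) is the Pochhammer (1/2)_k.
Ratio: r(k) = \frac{2}{3} * (k-9) (k+\frac{3}{2}) / [(k+2) (k+1)] ; factor over Q: parameters, x = \frac{2}{3}, and C = \frac{1}{4}.


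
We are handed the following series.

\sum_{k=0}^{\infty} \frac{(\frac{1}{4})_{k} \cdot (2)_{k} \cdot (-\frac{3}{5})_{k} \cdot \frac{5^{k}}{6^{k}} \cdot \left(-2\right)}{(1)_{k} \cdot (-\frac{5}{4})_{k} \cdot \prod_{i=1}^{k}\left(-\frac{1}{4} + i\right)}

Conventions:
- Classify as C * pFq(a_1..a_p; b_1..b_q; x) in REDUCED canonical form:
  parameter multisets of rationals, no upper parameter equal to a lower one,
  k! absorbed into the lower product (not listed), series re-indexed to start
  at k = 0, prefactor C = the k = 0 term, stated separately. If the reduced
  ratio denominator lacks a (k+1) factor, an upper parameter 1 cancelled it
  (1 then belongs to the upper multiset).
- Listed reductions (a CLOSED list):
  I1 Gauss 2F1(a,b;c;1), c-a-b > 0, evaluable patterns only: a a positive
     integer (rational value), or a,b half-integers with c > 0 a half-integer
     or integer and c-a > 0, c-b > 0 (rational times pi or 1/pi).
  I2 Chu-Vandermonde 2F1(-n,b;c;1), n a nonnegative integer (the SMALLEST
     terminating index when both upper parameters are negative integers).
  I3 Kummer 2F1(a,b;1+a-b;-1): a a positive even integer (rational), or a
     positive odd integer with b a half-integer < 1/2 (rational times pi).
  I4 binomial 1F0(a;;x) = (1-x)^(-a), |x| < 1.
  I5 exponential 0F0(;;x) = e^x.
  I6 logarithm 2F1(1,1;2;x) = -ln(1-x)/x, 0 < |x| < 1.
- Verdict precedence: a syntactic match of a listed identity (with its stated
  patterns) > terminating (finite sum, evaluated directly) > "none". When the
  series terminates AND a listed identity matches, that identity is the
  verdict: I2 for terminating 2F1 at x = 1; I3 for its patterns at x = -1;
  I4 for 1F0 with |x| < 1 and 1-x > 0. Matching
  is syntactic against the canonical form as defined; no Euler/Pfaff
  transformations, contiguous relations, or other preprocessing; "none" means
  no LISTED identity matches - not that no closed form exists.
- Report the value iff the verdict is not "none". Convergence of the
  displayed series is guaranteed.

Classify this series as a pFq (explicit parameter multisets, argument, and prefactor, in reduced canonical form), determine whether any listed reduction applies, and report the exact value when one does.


Canonical form: C = -2 times 3F2 with upper {-\frac{3}{5}, \frac{1}{4}, 2}, lower {-\frac{5}{4}, \frac{3}{4}}, x = \frac{5}{6}. Verdict: none - at argument \frac{5}{6} the multisets {-\frac{3}{5}, \frac{1}{4}, 2} ; {-\frac{5}{4}, \frac{3}{4}} match no listed identity.

Structural cue: t_0 being -2, the two geometric factors (C = -2) combine into one argument.
Ratio: r(k) = \frac{5}{6} * (k-\frac{3}{5}) (k+\frac{1}{4}) (k+2) / [(k-\frac{5}{4}) (k+\frac{3}{4}) (k+1)] ; factor over Q: parameters, x = \frac{5}{6}, and C = -2.


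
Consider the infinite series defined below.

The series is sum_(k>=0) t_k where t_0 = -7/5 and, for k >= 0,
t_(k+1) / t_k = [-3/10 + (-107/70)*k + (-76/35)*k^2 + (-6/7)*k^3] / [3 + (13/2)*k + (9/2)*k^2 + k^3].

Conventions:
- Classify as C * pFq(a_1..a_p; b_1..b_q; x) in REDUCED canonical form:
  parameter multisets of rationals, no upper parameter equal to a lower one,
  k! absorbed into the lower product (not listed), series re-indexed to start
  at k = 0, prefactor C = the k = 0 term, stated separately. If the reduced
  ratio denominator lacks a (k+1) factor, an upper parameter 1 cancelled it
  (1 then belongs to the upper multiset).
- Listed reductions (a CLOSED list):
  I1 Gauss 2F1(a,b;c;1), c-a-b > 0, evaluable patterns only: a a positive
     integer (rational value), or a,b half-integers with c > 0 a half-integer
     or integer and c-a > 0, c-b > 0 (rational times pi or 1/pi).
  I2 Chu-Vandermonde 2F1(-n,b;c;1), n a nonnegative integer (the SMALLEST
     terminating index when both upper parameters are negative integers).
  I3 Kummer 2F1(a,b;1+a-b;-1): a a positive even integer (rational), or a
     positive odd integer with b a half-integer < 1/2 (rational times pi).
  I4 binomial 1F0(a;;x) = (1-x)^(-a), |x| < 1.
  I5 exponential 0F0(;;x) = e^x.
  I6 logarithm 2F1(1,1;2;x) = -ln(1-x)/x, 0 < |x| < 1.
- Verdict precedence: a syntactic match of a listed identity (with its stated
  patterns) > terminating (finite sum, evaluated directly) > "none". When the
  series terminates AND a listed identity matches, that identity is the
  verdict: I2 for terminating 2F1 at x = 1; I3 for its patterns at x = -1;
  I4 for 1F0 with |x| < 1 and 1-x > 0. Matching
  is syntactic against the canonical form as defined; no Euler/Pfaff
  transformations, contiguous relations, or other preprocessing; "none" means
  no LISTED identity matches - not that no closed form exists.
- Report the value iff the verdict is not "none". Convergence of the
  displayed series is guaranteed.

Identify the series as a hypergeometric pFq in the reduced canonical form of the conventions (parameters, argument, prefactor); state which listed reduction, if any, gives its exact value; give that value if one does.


Reduced: x = -6/7, 2F1, upper = {1/3, 7/10}, lower = {2}, C = -7/5. Verdict: none - this 2F1 at x = -6/7 matches no listed pattern, and upper {1/3, 7/10} holds no stopper.

Structural cue: from the first term -7/5: the ratio is unreduced: k + 3/2 divides both sides (C = -7/5, x = -6/7).
Ratio: r(k) = (-6/7) * (k+1/3) (k+7/10) / [(k+2) (k+1)] - rational in k, leading ratio (-6/7); with t_0 = -7/5, classification follows.


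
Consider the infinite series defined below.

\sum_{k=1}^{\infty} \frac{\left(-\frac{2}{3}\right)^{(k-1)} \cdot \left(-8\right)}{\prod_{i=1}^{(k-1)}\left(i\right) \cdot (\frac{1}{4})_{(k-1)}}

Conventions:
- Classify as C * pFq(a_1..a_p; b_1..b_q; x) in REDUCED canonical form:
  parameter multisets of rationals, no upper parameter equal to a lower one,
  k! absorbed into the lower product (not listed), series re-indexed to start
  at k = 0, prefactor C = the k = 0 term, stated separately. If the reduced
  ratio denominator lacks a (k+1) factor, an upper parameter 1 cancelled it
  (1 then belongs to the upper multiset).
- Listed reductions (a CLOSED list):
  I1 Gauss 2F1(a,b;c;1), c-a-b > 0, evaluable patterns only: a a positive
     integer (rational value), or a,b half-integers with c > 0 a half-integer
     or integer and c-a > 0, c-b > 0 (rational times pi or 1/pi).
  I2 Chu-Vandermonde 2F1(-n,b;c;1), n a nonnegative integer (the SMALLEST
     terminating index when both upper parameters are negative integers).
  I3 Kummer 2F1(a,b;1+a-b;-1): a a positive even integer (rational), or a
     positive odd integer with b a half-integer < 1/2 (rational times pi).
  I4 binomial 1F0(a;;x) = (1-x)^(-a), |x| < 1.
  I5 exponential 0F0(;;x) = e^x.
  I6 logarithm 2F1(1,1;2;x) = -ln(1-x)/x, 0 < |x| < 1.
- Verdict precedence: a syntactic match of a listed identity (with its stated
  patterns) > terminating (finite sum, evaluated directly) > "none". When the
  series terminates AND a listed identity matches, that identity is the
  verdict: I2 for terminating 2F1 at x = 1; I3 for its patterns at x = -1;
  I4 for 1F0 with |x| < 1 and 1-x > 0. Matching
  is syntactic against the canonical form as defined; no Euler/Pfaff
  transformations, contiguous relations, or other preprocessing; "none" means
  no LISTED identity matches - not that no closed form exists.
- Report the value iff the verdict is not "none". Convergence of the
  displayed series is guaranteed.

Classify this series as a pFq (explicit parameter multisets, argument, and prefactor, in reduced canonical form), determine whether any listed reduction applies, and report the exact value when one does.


Key observation: x = -\frac{2}{3} and the product of the first k integers (C = -8) is k!.
Ratio: r(k) = -\frac{2}{3} * 1 / [(k+\frac{1}{4}) (k+1)] - poly over poly, x = -\frac{2}{3} from leading terms; C = -8 at k = 0.

Canonical form: C = -8 times 0F1 with upper {-}, lower {\frac{1}{4}}, x = -\frac{2}{3}. Verdict: none. Every listed pattern misses the 0F1 form at -\frac{2}{3}, upper {-}.


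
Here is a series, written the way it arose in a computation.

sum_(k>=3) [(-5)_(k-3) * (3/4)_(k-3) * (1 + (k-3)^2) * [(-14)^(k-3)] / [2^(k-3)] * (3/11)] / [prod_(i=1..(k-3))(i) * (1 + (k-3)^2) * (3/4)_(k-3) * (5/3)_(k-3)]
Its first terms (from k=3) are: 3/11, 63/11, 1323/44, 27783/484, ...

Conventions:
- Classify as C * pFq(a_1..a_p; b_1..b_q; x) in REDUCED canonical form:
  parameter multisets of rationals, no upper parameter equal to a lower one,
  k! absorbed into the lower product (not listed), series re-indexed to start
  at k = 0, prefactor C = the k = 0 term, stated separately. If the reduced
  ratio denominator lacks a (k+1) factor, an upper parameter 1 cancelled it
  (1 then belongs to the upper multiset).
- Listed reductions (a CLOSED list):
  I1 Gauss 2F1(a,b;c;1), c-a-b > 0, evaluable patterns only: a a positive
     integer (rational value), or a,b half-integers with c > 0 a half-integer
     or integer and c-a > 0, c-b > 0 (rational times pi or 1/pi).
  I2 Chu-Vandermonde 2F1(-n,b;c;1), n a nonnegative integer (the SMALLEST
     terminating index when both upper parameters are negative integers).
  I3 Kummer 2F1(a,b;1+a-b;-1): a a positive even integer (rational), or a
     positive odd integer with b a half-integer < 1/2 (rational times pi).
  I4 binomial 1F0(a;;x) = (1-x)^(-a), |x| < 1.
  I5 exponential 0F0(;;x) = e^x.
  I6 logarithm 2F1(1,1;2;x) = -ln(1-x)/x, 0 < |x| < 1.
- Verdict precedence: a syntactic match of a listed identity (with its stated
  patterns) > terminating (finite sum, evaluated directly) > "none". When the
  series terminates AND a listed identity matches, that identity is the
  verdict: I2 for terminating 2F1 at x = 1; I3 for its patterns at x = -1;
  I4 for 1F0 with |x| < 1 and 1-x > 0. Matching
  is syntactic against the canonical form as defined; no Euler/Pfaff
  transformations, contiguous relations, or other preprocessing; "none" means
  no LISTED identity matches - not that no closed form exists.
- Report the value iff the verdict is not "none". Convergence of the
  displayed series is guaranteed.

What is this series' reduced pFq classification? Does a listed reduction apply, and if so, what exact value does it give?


The tell: t_0 being 3/11, the factor k^2 + 1 cancels (top and bottom), leaving C = 3/11, x = -7.
Ratio: r(k) = (-7) * (k-5) / [(k+5/3) (k+1)] - rational in k, leading ratio (-7); with t_0 = 3/11, classification follows.

Reduced: x = -7, 1F1, upper = {-5}, lower = {5/3}, C = 3/11. Verdict: terminating - no listed pattern fits, but -5 in the upper list cuts the series at k = 5; direct evaluation. Hence: 12108297/82280.


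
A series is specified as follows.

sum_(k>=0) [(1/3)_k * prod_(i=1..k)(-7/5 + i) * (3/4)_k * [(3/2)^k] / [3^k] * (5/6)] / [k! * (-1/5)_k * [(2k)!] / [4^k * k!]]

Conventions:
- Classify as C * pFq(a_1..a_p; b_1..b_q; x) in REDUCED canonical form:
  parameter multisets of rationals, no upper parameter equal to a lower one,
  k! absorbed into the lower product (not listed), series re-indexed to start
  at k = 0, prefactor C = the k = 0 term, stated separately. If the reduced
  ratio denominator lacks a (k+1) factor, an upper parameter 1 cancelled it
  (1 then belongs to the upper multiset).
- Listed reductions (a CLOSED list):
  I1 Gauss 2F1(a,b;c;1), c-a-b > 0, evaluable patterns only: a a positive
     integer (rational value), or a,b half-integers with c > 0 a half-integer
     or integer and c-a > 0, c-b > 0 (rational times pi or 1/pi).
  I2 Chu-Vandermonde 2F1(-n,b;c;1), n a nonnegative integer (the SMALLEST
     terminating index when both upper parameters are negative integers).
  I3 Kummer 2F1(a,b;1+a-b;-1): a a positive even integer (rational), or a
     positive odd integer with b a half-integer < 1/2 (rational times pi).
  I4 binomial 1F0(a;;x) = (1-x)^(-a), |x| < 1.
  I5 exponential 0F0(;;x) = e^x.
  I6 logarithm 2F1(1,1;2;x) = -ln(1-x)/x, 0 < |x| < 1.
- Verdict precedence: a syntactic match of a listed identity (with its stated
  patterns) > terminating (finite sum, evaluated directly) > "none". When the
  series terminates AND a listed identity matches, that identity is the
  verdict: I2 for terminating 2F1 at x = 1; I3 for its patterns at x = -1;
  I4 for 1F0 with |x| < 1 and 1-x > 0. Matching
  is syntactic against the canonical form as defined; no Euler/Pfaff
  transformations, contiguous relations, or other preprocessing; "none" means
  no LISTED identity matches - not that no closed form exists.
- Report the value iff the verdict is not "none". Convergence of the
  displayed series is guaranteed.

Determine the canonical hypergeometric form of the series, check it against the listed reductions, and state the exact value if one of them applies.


This is 5/6 * 3F2(-2/5, 1/3, 3/4; -1/5, 1/2; 1/2) in reduced canonical form. Verdict: none - this 3F2 at x = 1/2 matches no listed pattern, and upper {-2/5, 1/3, 3/4} holds no stopper.

First insight: x = (1/2) and the running product (prefactor 5/6) telescopes to a rising factorial.
Step ratio: r(k) = (1/2) * (k-2/5) (k+1/3) (k+3/4) / [(k-1/5) (k+1/2) (k+1)] ; factor over Q: parameters, x = (1/2), and C = 5/6.


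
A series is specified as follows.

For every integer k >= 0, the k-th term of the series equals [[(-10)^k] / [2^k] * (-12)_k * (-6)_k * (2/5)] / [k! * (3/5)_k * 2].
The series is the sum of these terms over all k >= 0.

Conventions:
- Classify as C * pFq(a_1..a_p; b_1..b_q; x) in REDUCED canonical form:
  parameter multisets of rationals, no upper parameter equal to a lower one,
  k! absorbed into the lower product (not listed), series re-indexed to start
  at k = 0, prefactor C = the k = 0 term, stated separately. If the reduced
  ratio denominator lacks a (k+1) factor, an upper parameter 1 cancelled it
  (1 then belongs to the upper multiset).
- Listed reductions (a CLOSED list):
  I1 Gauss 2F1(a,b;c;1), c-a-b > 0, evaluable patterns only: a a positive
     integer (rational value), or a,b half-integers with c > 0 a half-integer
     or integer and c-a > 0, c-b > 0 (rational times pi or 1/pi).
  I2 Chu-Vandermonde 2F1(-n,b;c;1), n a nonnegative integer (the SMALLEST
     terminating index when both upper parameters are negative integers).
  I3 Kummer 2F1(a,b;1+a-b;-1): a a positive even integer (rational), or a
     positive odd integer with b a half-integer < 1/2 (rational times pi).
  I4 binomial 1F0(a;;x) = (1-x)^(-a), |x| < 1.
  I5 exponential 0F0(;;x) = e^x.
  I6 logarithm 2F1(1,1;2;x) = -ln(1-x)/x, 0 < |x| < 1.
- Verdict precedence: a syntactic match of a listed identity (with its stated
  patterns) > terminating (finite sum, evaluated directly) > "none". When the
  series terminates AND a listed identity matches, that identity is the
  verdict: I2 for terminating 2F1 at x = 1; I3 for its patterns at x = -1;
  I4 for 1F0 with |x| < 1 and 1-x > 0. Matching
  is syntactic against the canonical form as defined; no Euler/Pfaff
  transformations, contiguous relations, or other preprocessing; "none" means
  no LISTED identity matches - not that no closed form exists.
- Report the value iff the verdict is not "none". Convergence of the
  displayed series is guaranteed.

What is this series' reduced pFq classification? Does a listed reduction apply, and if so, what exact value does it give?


x = -5 here; the reduced form reads 2F1, upper {-12, -6}, lower {3/5}, C = 1/5. Verdict: terminating. With -6 upstairs the series is a 7-term polynomial sum; evaluated term by term. Exact value: 3863089649/1495.

First insight: with t_0 = 1/5, the two k-th powers (C = 1/5) combine into one argument.
Ratio: r(k) = (-5) * (k-12) (k-6) / [(k+3/5) (k+1)] - rational; roots negated = parameters, x = (-5), C = 1/5.
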